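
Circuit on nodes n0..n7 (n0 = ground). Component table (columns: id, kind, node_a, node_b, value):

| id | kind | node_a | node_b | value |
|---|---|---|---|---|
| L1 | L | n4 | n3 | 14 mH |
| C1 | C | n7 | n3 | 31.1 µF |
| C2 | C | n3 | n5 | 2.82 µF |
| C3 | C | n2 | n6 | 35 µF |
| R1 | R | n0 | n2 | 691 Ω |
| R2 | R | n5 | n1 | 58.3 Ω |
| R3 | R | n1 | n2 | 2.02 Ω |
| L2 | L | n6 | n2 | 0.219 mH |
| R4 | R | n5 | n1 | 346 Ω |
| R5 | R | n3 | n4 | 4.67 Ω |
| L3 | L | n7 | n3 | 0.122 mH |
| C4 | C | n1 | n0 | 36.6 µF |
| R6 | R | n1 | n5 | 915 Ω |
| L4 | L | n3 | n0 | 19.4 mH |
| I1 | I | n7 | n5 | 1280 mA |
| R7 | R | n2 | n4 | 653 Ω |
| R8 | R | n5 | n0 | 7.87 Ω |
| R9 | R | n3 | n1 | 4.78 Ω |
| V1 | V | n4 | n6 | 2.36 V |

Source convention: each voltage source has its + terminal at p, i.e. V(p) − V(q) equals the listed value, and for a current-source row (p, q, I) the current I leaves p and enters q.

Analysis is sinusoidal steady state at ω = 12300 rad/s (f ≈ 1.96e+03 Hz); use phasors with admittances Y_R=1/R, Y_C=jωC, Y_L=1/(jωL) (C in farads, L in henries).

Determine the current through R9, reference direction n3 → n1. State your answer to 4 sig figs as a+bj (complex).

Element admittances at ω=12300 rad/s:
  Y(L1) = 0.000-0.005807j S between n4,n3
  Y(C1) = 0.000+0.3825j S between n7,n3
  Y(C2) = 0.000+0.03469j S between n3,n5
  Y(C3) = 0.000+0.4305j S between n2,n6
  Y(R1) = 0.001447+0.000j S between n0,n2
  Y(R2) = 0.01715+0.000j S between n5,n1
  Y(R3) = 0.4950+0.000j S between n1,n2
  Y(L2) = 0.000-0.3712j S between n6,n2
  Y(R4) = 0.002890+0.000j S between n5,n1
  Y(R5) = 0.2141+0.000j S between n3,n4
  Y(L3) = 0.000-0.6664j S between n7,n3
  Y(C4) = 0.000+0.4502j S between n1,n0
  Y(R6) = 0.001093+0.000j S between n1,n5
  Y(L4) = 0.000-0.004191j S between n3,n0
  I1: injects 1.28 A into n5 (from n7)
  Y(R7) = 0.001531+0.000j S between n2,n4
  Y(R8) = 0.1271+0.000j S between n5,n0
  Y(R9) = 0.2092+0.000j S between n3,n1
  V1: constraint V(n4)−V(n6) = 2.36
Assemble and solve the 8×8 MNA system:
  V(n1)=0.5619+2.044j  V(n2)=0.01219+1.535j  V(n3)=-3.195+4.877j  V(n4)=-1.956+6.076j  V(n5)=7.081-2.113j  V(n6)=-4.316+6.076j  V(n7)=-3.195+0.3677j
  i(V1)=-0.2691-0.2565j

-0.7859+0.5926j A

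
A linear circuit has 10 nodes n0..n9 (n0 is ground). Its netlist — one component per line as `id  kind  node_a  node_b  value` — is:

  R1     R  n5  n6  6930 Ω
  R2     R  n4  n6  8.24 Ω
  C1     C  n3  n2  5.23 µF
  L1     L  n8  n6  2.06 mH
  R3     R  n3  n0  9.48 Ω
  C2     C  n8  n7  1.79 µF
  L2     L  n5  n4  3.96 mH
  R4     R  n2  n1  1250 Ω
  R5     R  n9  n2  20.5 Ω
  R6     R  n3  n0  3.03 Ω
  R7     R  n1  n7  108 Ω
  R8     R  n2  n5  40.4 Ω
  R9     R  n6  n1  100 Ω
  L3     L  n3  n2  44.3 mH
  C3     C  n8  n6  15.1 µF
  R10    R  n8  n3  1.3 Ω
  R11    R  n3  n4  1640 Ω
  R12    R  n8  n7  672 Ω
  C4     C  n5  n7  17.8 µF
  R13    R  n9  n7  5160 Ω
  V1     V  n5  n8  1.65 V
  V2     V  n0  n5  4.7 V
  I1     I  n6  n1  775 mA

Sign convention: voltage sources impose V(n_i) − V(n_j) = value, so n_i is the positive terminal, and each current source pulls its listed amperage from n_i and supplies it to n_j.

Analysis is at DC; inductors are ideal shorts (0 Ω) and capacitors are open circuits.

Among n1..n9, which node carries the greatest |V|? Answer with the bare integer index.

1

Element admittances at DC:
  Y(R1) = 0.0001443 S between n5,n6
  Y(R2) = 0.1214 S between n4,n6
  Y(C1) = 0.000 S between n3,n2
  L1: short n8↔n6 (DC inductor)
  Y(R3) = 0.1055 S between n3,n0
  Y(C2) = 0.000 S between n8,n7
  L2: short n5↔n4 (DC inductor)
  Y(R4) = 0.0008000 S between n2,n1
  Y(R5) = 0.04878 S between n9,n2
  Y(R6) = 0.3300 S between n3,n0
  Y(R7) = 0.009259 S between n1,n7
  Y(R8) = 0.02475 S between n2,n5
  Y(R9) = 0.01000 S between n6,n1
  L3: short n3↔n2 (DC inductor)
  Y(C3) = 0.000 S between n8,n6
  Y(R10) = 0.7692 S between n8,n3
  Y(R11) = 0.0006098 S between n3,n4
  Y(R12) = 0.001488 S between n8,n7
  Y(C4) = 0.000 S between n5,n7
  Y(R13) = 0.0001938 S between n9,n7
  V1: constraint V(n5)−V(n8) = 1.65
  V2: constraint V(n0)−V(n5) = 4.7
  I1: injects 0.775 A into n1 (from n6)
Assemble and solve the 14×14 MNA system:
  V(n1)=57.24  V(n2)=-4.020  V(n3)=-4.020  V(n4)=-4.700  V(n5)=-4.700  V(n6)=-6.350  V(n7)=47.51  V(n8)=-6.350  V(n9)=-3.816
  i(L1)=-0.06138  i(L2)=0.1998  i(L3)=-0.04212  i(V1)=-1.934  i(V2)=-1.751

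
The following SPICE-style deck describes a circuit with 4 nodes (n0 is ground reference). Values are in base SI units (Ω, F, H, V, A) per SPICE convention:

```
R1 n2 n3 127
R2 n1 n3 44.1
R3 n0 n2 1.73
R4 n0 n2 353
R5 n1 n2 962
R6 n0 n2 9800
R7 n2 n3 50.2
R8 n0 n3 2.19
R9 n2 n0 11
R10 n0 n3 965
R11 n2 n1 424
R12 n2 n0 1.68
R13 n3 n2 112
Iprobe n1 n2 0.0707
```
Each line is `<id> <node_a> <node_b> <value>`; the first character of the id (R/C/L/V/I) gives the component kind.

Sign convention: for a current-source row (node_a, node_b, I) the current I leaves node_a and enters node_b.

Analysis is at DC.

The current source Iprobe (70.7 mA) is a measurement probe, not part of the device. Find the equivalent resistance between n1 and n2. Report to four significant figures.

MNA unknowns: 3 node voltages V₁..V_3
R1: Y=0.007874 on G[2,3]
R2: Y=0.02268 on G[1,3]
R3: Y=0.5780 on G[0,2]
R4: Y=0.002833 on G[0,2]
R5: Y=0.001040 on G[1,2]
R6: Y=0.0001020 on G[0,2]
R7: Y=0.01992 on G[2,3]
R8: Y=0.4566 on G[0,3]
R9: Y=0.09091 on G[2,0]
R10: Y=0.001036 on G[0,3]
R11: Y=0.002358 on G[2,1]
R12: Y=0.5952 on G[2,0]
R13: Y=0.008929 on G[3,2]
Iprobe: z[1]−=0.0707, z[2]+=0.0707
solve → V1=-2.810, V2=0.04340, V3=-0.1202

R_eq = 40.36 Ω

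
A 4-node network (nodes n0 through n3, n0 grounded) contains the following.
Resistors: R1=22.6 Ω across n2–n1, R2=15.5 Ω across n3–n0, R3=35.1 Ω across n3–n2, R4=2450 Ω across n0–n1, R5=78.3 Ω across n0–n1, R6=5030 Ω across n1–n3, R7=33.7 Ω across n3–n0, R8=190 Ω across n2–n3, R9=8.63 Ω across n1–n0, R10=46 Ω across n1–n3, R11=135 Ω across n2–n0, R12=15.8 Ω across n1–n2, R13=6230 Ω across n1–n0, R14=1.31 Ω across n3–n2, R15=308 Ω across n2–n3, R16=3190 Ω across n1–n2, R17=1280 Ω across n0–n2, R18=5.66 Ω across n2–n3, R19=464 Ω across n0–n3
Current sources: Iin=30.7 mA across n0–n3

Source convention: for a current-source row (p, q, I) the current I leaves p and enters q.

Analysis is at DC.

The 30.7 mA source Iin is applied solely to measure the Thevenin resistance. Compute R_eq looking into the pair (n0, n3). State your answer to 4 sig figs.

R_eq = 6.038 Ω

Apply KCL at each of the 3 non-ground nodes and solve the resulting linear system.
Node n1: branches {R1, R4, R5, R6, R9, R10, R12, R13, R16} → V_1 = 0.08832
Node n2: branches {R1, R3, R8, R11, R12, R14, R15, R16, R17, R18} → V_2 = 0.1744
Node n3: branches {R2, R3, R6, R7, R8, R10, R14, R15, R18, R19, Iin} → V_3 = 0.1854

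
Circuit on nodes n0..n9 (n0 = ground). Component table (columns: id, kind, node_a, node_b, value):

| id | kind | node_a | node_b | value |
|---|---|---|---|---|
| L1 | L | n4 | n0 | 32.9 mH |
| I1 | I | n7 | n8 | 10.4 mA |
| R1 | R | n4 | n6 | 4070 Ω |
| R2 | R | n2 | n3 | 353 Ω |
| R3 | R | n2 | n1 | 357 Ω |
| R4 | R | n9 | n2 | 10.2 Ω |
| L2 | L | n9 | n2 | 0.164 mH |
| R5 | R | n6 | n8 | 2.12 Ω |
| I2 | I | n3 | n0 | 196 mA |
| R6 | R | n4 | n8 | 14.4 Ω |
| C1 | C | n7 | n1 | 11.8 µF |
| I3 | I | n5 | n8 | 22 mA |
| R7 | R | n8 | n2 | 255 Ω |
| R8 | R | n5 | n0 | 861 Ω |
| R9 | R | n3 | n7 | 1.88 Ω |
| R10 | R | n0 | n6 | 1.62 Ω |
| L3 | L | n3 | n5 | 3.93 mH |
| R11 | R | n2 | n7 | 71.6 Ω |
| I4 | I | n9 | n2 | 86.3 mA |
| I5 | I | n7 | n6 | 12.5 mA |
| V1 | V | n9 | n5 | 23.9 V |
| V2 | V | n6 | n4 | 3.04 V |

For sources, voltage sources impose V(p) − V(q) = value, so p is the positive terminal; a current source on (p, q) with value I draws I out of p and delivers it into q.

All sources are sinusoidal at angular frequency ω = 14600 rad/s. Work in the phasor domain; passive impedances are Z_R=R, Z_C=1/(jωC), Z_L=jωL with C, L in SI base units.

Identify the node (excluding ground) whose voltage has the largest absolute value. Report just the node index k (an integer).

5

Element admittances at ω=14600 rad/s:
  Y(L1) = 0.000-0.002082j S between n4,n0
  I1: injects 0.0104 A into n8 (from n7)
  Y(R1) = 0.0002457+0.000j S between n4,n6
  Y(R2) = 0.002833+0.000j S between n2,n3
  Y(R3) = 0.002801+0.000j S between n2,n1
  Y(R4) = 0.09804+0.000j S between n9,n2
  Y(L2) = 0.000-0.4176j S between n9,n2
  Y(R5) = 0.4717+0.000j S between n6,n8
  I2: injects 0.196 A into n0 (from n3)
  Y(R6) = 0.06944+0.000j S between n4,n8
  Y(C1) = 0.000+0.1723j S between n7,n1
  I3: injects 0.022 A into n8 (from n5)
  Y(R7) = 0.003922+0.000j S between n8,n2
  Y(R8) = 0.001161+0.000j S between n5,n0
  Y(R9) = 0.5319+0.000j S between n3,n7
  Y(R10) = 0.6173+0.000j S between n0,n6
  Y(L3) = 0.000-0.01743j S between n3,n5
  Y(R11) = 0.01397+0.000j S between n2,n7
  I4: injects 0.0863 A into n2 (from n9)
  I5: injects 0.0125 A into n6 (from n7)
  V1: constraint V(n9)−V(n5) = 23.9
  V2: constraint V(n6)−V(n4) = 3.04
Assemble and solve the 11×11 MNA system:
  V(n1)=-59.18+5.645j  V(n2)=-42.64-0.03267j  V(n3)=-59.56+6.100j  V(n4)=-3.233-0.01104j  V(n5)=-66.24+0.07251j  V(n6)=-0.1929-0.01104j  V(n7)=-59.08+5.914j  V(n8)=-0.8261-0.01120j  V(n9)=-42.34+0.07251j
  i(V1)=-0.1600+0.1164j  i(V2)=-0.1679+0.006741j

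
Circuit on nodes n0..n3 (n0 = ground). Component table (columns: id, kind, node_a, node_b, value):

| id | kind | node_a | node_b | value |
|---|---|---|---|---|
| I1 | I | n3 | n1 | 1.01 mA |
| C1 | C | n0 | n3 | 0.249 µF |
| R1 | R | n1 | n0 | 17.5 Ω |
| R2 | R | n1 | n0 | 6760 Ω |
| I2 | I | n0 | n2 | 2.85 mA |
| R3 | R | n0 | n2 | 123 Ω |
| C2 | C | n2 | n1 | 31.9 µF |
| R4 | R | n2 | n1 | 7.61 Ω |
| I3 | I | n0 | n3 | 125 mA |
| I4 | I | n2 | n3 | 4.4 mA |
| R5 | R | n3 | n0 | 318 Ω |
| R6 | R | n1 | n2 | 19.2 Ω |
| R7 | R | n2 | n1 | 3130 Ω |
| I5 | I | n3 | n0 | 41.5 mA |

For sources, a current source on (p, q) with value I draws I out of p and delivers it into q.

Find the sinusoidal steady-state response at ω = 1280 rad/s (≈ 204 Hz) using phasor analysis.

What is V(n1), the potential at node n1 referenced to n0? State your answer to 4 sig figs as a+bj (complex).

Apply KCL at each of the 3 non-ground nodes and solve the resulting linear system.
Node n1: branches {I1, R1, R2, C2, R4, R6, R7} → V_1 = -0.007331-0.0001974j
Node n2: branches {I2, R3, C2, R4, I4, R6, R7} → V_2 = -0.01476+0.001391j
Node n3: branches {I1, C1, I3, I4, R5, I5} → V_3 = 27.35-2.772j

-0.007331-0.0001974j V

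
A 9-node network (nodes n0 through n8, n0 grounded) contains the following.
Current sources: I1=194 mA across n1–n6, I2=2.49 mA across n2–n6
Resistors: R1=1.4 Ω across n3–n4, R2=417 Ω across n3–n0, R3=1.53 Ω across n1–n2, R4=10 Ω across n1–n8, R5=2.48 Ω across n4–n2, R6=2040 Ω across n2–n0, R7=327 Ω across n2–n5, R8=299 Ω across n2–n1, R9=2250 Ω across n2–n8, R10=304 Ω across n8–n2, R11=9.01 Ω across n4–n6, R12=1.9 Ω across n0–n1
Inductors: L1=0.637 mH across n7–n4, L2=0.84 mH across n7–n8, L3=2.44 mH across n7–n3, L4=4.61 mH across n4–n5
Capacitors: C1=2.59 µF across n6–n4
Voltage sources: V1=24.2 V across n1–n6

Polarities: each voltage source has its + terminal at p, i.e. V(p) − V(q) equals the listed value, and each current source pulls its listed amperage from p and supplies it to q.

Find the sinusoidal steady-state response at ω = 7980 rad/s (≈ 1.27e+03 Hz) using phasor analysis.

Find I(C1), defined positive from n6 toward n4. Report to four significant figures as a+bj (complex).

MNA unknowns: 8 node voltages V₁..V_8 plus 1 source current (V1)
I1: z[1]−=0.194, z[6]+=0.194
R1: Y=0.7143+0.000j on G[3,4]
R2: Y=0.002398+0.000j on G[3,0]
R3: Y=0.6536+0.000j on G[1,2]
R4: Y=0.1000+0.000j on G[1,8]
L1: Y=0.000-0.1967j on G[7,4]
R5: Y=0.4032+0.000j on G[4,2]
R6: Y=0.0004902+0.000j on G[2,0]
R7: Y=0.003058+0.000j on G[2,5]
L2: Y=0.000-0.1492j on G[7,8]
I2: z[2]−=0.00249, z[6]+=0.00249
R8: Y=0.003344+0.000j on G[2,1]
R9: Y=0.0004444+0.000j on G[2,8]
R10: Y=0.003289+0.000j on G[8,2]
L3: Y=0.000-0.05136j on G[7,3]
L4: Y=0.000-0.02718j on G[4,5]
C1: Y=0.000+0.02067j on G[6,4]
R11: Y=0.1110+0.000j on G[4,6]
R12: Y=0.5263+0.000j on G[0,1]
V1: row V1−V6=24.2, i_V1 at 1,6
solve → V1=0.03083+0.008459j, V2=-2.434-0.6212j, V3=-6.269-1.730j, V4=-6.403-1.671j, V5=-6.470-1.217j, V6=-24.17+0.008459j, V7=-5.374-0.1569j, V8=-3.708+2.381j
aux → i_V1=-2.203-0.1808j

-0.03471-0.3672j A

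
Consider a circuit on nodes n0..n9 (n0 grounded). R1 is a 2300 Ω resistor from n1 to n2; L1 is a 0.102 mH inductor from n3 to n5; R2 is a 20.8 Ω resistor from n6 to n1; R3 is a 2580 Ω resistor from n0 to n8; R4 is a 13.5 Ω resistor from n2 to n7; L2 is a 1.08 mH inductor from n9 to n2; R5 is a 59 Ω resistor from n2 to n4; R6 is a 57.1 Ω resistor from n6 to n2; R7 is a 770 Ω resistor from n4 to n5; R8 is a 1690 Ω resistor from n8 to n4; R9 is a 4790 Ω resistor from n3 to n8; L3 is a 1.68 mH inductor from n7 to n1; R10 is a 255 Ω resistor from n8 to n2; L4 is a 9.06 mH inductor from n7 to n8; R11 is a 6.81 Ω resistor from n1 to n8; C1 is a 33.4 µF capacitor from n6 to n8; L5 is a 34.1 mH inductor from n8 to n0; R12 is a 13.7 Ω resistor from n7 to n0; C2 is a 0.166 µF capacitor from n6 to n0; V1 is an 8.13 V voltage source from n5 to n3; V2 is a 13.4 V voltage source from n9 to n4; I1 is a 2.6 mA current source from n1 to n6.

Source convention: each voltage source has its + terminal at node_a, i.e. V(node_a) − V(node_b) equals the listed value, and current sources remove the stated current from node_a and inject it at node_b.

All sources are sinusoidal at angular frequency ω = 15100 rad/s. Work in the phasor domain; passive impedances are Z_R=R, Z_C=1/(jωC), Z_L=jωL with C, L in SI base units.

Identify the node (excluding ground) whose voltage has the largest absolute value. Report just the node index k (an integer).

3

Element admittances at ω=15100 rad/s:
  Y(R1) = 0.0004348+0.000j S between n1,n2
  Y(L1) = 0.000-0.6493j S between n3,n5
  Y(R2) = 0.04808+0.000j S between n6,n1
  Y(R3) = 0.0003876+0.000j S between n0,n8
  Y(R4) = 0.07407+0.000j S between n2,n7
  Y(L2) = 0.000-0.06132j S between n9,n2
  Y(R5) = 0.01695+0.000j S between n2,n4
  Y(R6) = 0.01751+0.000j S between n6,n2
  Y(R7) = 0.001299+0.000j S between n4,n5
  Y(R8) = 0.0005917+0.000j S between n8,n4
  Y(R9) = 0.0002088+0.000j S between n3,n8
  Y(L3) = 0.000-0.03942j S between n7,n1
  Y(R10) = 0.003922+0.000j S between n8,n2
  Y(L4) = 0.000-0.007310j S between n7,n8
  Y(R11) = 0.1468+0.000j S between n1,n8
  Y(C1) = 0.000+0.5043j S between n6,n8
  Y(L5) = 0.000-0.001942j S between n8,n0
  Y(R12) = 0.07299+0.000j S between n7,n0
  Y(C2) = 0.000+0.002507j S between n6,n0
  V1: constraint V(n5)−V(n3) = 8.13
  V2: constraint V(n9)−V(n4) = 13.4
  I1: injects 0.0026 A into n6 (from n1)
Assemble and solve the 11×11 MNA system:
  V(n1)=-0.09507-0.1430j  V(n2)=0.08742-0.05831j  V(n3)=-17.59+3.029j  V(n4)=-12.27+3.535j  V(n5)=-9.463+3.029j  V(n6)=-0.1096-0.1337j  V(n7)=-0.0007786+0.001430j  V(n8)=-0.1119-0.1210j  V(n9)=1.127+3.535j
  i(V1)=-0.003650+5.279j  i(V2)=-0.2203+0.06373j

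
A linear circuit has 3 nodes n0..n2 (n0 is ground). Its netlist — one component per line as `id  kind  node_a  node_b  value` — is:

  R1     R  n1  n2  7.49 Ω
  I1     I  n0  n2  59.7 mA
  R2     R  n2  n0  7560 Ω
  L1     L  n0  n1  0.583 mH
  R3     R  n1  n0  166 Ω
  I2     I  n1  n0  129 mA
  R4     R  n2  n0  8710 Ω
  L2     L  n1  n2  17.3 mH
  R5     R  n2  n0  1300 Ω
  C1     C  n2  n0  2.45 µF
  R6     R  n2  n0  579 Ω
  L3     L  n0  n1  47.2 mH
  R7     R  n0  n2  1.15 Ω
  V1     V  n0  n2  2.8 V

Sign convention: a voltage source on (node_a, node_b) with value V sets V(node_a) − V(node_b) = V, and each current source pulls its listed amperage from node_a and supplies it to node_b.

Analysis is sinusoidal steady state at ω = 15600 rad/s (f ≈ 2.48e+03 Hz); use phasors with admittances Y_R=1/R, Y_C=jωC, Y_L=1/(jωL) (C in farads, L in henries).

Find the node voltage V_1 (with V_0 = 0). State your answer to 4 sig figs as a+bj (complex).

Element admittances at ω=15600 rad/s:
  Y(R1) = 0.1335+0.000j S between n1,n2
  I1: injects 0.0597 A into n2 (from n0)
  Y(R2) = 0.0001323+0.000j S between n2,n0
  Y(L1) = 0.000-0.1100j S between n0,n1
  Y(R3) = 0.006024+0.000j S between n1,n0
  I2: injects 0.129 A into n0 (from n1)
  Y(R4) = 0.0001148+0.000j S between n2,n0
  Y(L2) = 0.000-0.003705j S between n1,n2
  Y(R5) = 0.0007692+0.000j S between n2,n0
  Y(C1) = 0.000+0.03822j S between n2,n0
  Y(R6) = 0.001727+0.000j S between n2,n0
  Y(L3) = 0.000-0.001358j S between n0,n1
  Y(R7) = 0.8696+0.000j S between n0,n2
  V1: constraint V(n0)−V(n2) = 2.8
Assemble and solve the 3×3 MNA system:
  V(n1)=-2.182-1.724j  V(n2)=-2.800+0.000j
  i(V1)=-2.578+0.1255j

-2.182-1.724j V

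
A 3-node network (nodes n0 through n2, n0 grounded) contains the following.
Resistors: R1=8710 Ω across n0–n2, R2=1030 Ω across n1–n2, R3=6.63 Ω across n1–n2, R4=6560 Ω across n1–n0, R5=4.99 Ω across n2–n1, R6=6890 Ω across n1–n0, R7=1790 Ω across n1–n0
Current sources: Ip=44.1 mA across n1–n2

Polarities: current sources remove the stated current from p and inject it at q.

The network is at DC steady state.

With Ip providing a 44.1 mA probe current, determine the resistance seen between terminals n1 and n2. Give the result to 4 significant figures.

MNA unknowns: 2 node voltages V₁..V_2
R1: Y=0.0001148 on G[0,2]
R2: Y=0.0009709 on G[1,2]
R3: Y=0.1508 on G[1,2]
R4: Y=0.0001524 on G[1,0]
R5: Y=0.2004 on G[2,1]
R6: Y=0.0001451 on G[1,0]
R7: Y=0.0005587 on G[1,0]
Ip: z[1]−=0.0441, z[2]+=0.0441
solve → V1=-0.01480, V2=0.1104

R_eq = 2.838 Ω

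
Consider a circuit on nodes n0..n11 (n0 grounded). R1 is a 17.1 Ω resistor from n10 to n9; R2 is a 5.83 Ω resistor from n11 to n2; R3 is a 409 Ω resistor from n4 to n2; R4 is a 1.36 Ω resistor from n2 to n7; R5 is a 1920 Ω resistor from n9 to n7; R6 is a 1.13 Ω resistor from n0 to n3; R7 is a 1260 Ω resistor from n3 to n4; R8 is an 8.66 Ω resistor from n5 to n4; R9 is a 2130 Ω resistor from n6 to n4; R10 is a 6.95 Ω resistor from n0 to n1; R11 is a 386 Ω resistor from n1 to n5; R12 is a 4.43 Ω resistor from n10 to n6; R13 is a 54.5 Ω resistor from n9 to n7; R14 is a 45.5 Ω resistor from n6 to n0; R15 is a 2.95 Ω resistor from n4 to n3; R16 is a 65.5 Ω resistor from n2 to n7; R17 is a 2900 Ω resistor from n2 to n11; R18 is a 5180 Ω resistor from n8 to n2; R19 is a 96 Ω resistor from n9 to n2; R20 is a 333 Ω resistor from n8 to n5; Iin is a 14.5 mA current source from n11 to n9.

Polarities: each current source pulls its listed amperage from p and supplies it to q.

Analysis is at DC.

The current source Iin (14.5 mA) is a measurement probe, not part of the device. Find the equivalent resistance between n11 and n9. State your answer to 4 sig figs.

MNA unknowns: 11 node voltages V₁..V_11
R1: Y=0.05848 on G[10,9]
R2: Y=0.1715 on G[11,2]
R3: Y=0.002445 on G[4,2]
R4: Y=0.7353 on G[2,7]
R5: Y=0.0005208 on G[9,7]
R6: Y=0.8850 on G[0,3]
R7: Y=0.0007937 on G[3,4]
R8: Y=0.1155 on G[5,4]
R9: Y=0.0004695 on G[6,4]
R10: Y=0.1439 on G[0,1]
R11: Y=0.002591 on G[1,5]
R12: Y=0.2257 on G[10,6]
R13: Y=0.01835 on G[9,7]
R14: Y=0.02198 on G[6,0]
R15: Y=0.3390 on G[4,3]
R16: Y=0.01527 on G[2,7]
R17: Y=0.0003448 on G[2,11]
R18: Y=0.0001931 on G[8,2]
R19: Y=0.01042 on G[9,2]
R20: Y=0.003003 on G[8,5]
Iin: z[11]−=0.0145, z[9]+=0.0145
solve → V1=-8.128e-05, V2=-0.3987, V3=-0.001131, V4=-0.004078, V5=-0.004595, V6=0.04608, V7=-0.3873, V8=-0.02840, V9=0.06840, V10=0.05067, V11=-0.4831

R_eq = 38.03 Ω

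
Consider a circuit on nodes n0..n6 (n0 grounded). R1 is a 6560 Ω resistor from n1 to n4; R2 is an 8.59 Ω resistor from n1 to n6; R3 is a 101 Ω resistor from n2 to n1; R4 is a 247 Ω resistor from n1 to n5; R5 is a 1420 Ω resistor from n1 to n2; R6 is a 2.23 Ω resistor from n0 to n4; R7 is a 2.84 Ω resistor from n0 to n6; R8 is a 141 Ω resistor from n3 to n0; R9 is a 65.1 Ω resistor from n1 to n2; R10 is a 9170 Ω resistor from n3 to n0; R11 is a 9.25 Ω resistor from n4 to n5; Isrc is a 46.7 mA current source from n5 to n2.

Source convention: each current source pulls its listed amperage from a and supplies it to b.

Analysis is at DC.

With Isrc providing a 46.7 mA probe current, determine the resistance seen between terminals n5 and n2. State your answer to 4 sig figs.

R_eq = 59.45 Ω

Apply KCL at each of the 6 non-ground nodes and solve the resulting linear system.
Node n1: branches {R1, R2, R3, R4, R5, R9} → V_1 = 0.4875
Node n2: branches {R3, R5, R9, Isrc} → V_2 = 2.286
Node n3: branches {R8, R10} → V_3 = 0.000
Node n4: branches {R1, R6, R11} → V_4 = -0.09511
Node n5: branches {R4, R11, Isrc} → V_5 = -0.4905
Node n6: branches {R2, R7} → V_6 = 0.1211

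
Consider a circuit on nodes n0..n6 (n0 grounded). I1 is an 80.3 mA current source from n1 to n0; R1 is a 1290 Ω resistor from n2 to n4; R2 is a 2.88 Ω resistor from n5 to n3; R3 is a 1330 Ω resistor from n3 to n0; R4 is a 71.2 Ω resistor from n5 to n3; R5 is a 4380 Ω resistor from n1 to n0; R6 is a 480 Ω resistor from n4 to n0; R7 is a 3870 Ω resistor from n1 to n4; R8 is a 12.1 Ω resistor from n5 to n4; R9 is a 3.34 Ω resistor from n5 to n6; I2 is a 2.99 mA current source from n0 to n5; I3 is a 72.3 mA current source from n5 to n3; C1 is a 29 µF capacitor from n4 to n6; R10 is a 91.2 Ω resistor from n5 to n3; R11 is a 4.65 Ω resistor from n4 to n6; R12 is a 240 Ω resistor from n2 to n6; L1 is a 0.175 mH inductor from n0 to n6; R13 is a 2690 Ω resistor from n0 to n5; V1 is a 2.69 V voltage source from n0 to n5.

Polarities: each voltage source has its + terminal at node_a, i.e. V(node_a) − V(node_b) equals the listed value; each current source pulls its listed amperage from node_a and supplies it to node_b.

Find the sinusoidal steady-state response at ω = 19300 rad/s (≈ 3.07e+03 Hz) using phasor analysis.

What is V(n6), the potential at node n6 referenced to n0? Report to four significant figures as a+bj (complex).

Element admittances at ω=19300 rad/s:
  I1: injects 0.0803 A into n0 (from n1)
  Y(R1) = 0.0007752+0.000j S between n2,n4
  Y(R2) = 0.3472+0.000j S between n5,n3
  Y(R3) = 0.0007519+0.000j S between n3,n0
  Y(R4) = 0.01404+0.000j S between n5,n3
  Y(R5) = 0.0002283+0.000j S between n1,n0
  Y(R6) = 0.002083+0.000j S between n4,n0
  Y(R7) = 0.0002584+0.000j S between n1,n4
  Y(R8) = 0.08264+0.000j S between n5,n4
  Y(R9) = 0.2994+0.000j S between n5,n6
  I2: injects 0.00299 A into n5 (from n0)
  I3: injects 0.0723 A into n3 (from n5)
  Y(C1) = 0.000+0.5597j S between n4,n6
  Y(R10) = 0.01096+0.000j S between n5,n3
  Y(R11) = 0.2151+0.000j S between n4,n6
  Y(R12) = 0.004167+0.000j S between n2,n6
  Y(L1) = 0.000-0.2961j S between n0,n6
  Y(R13) = 0.0003717+0.000j S between n0,n5
  V1: constraint V(n0)−V(n5) = 2.69
Assemble and solve the 7×7 MNA system:
  V(n1)=-165.9-0.6043j  V(n2)=-1.720-1.350j  V(n3)=-2.491+0.000j  V(n4)=-1.656-1.138j  V(n5)=-2.690+0.000j  V(n6)=-1.731-1.390j
  i(V1)=-0.3783+0.5101j

-1.731-1.390j V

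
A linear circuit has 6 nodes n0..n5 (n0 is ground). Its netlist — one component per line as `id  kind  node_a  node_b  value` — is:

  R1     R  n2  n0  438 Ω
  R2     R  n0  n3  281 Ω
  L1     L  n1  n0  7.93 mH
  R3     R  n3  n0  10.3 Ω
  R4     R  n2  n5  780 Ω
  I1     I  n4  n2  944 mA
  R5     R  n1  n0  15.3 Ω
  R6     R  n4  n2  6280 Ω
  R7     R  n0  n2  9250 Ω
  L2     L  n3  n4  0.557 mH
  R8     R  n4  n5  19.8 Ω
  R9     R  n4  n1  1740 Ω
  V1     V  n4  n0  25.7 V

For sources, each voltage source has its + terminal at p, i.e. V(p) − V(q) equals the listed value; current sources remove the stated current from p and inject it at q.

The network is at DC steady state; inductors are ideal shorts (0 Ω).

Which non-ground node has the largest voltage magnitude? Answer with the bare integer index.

Element admittances at DC:
  Y(R1) = 0.002283 S between n2,n0
  Y(R2) = 0.003559 S between n0,n3
  L1: short n1↔n0 (DC inductor)
  Y(R3) = 0.09709 S between n3,n0
  Y(R4) = 0.001282 S between n2,n5
  I1: injects 0.944 A into n2 (from n4)
  Y(R5) = 0.06536 S between n1,n0
  Y(R6) = 0.0001592 S between n4,n2
  Y(R7) = 0.0001081 S between n0,n2
  L2: short n3↔n4 (DC inductor)
  Y(R8) = 0.05051 S between n4,n5
  Y(R9) = 0.0005747 S between n4,n1
  V1: constraint V(n4)−V(n0) = 25.7
Assemble and solve the 8×8 MNA system:
  V(n1)=0.000  V(n2)=257.9  V(n3)=25.70  V(n4)=25.70  V(n5)=31.45
  i(L1)=0.01477  i(L2)=-2.587  i(V1)=-3.218

2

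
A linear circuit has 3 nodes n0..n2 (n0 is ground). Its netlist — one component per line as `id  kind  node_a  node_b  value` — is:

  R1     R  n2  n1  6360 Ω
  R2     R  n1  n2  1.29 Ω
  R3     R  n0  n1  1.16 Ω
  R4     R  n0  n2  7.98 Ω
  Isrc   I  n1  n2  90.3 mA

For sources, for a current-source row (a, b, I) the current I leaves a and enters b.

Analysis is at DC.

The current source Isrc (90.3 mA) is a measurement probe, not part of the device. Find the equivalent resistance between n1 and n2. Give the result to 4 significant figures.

Apply KCL at each of the 2 non-ground nodes and solve the resulting linear system.
Node n1: branches {R1, R2, R3, Isrc} → V_1 = -0.01295
Node n2: branches {R1, R2, R4, Isrc} → V_2 = 0.08911

R_eq = 1.130 Ω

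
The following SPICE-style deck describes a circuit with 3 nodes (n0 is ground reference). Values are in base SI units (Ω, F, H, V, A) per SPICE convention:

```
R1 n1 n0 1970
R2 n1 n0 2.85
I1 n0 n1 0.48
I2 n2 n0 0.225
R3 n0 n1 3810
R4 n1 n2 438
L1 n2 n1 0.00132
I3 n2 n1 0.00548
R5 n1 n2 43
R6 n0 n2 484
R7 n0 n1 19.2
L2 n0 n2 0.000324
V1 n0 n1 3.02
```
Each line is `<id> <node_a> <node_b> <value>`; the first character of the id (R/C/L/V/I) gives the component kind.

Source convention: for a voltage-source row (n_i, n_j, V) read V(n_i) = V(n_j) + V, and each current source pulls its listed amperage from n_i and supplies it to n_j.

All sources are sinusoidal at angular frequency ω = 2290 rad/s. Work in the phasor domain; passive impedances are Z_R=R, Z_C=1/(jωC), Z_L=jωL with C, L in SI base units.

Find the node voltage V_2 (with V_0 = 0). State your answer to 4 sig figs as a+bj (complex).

-0.5980-0.1734j V

MNA unknowns: 2 node voltages V₁..V_2 plus 1 source current (V1)
R1: Y=0.0005076+0.000j on G[1,0]
R2: Y=0.3509+0.000j on G[1,0]
I1: z[0]−=0.48, z[1]+=0.48
I2: z[2]−=0.225, z[0]+=0.225
R3: Y=0.0002625+0.000j on G[0,1]
R4: Y=0.002283+0.000j on G[1,2]
L1: Y=0.000-0.3308j on G[2,1]
I3: z[2]−=0.00548, z[1]+=0.00548
R5: Y=0.02326+0.000j on G[1,2]
R6: Y=0.002066+0.000j on G[0,2]
R7: Y=0.05208+0.000j on G[0,1]
L2: Y=0.000-1.348j on G[0,2]
V1: row V0−V1=3.02, i_V1 at 0,1
solve → V1=-3.020+0.000j, V2=-0.5980-0.1734j
aux → i_V1=-1.709+0.8057j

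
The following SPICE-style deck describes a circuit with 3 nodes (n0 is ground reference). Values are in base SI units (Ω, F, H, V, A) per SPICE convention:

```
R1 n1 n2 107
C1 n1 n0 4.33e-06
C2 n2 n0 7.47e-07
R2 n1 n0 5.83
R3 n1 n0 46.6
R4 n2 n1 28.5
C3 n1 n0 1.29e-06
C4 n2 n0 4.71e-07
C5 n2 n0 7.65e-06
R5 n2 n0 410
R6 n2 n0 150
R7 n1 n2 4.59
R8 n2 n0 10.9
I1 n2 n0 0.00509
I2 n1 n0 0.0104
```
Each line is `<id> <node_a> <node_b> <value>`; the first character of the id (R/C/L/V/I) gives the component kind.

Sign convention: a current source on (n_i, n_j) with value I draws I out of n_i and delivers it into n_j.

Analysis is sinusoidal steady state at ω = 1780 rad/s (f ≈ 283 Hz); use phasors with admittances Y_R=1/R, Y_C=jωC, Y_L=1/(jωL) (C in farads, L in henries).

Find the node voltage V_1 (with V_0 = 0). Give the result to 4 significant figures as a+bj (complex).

MNA unknowns: 2 node voltages V₁..V_2
R1: Y=0.009346+0.000j on G[1,2]
C1: Y=0.000+0.007707j on G[1,0]
C2: Y=0.000+0.001330j on G[2,0]
R2: Y=0.1715+0.000j on G[1,0]
R3: Y=0.02146+0.000j on G[1,0]
R4: Y=0.03509+0.000j on G[2,1]
C3: Y=0.000+0.002296j on G[1,0]
C4: Y=0.000+0.0008384j on G[2,0]
C5: Y=0.000+0.01362j on G[2,0]
R5: Y=0.002439+0.000j on G[2,0]
R6: Y=0.006667+0.000j on G[2,0]
R7: Y=0.2179+0.000j on G[1,2]
R8: Y=0.09174+0.000j on G[2,0]
I1: z[2]−=0.00509, z[0]+=0.00509
I2: z[1]−=0.0104, z[0]+=0.0104
solve → V1=-0.05257+0.004198j, V2=-0.05176+0.005282j

-0.05257+0.004198j V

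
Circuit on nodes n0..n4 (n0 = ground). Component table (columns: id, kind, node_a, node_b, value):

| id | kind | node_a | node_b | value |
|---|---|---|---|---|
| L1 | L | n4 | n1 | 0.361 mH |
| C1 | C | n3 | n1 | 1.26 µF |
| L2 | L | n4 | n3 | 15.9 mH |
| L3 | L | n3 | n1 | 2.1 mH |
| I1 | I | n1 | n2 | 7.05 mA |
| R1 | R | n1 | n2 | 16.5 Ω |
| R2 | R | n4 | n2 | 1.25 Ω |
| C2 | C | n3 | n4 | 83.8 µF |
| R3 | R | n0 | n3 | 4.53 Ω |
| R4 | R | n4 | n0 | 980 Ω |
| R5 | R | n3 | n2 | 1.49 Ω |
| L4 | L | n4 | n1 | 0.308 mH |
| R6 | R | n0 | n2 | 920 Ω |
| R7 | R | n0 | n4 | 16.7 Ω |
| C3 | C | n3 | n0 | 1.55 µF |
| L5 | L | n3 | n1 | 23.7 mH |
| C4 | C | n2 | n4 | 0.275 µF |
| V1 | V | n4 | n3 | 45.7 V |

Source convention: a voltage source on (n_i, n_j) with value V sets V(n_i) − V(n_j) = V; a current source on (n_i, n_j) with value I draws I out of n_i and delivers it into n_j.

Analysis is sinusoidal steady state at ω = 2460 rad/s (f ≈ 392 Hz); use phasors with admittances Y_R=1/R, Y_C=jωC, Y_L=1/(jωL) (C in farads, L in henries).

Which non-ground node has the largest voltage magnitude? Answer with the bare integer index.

Apply KCL at each of the 4 non-ground nodes and solve the resulting linear system.
Node n1: branches {L1, C1, L3, I1, R1, L4, L5} → V_1 = 32.18-0.2474j
Node n2: branches {I1, R1, R2, R5, R6, C4} → V_2 = 15.59+0.1278j
Node n3: branches {C1, L2, L3, C2, R3, R5, C3, L5, V1} → V_3 = -9.940+0.1341j
Node n4: branches {L1, L2, R2, C2, R4, L4, R7, C4, V1} → V_4 = 35.76+0.1341j
Source currents: i(V1)=-19.25+0.4876j

4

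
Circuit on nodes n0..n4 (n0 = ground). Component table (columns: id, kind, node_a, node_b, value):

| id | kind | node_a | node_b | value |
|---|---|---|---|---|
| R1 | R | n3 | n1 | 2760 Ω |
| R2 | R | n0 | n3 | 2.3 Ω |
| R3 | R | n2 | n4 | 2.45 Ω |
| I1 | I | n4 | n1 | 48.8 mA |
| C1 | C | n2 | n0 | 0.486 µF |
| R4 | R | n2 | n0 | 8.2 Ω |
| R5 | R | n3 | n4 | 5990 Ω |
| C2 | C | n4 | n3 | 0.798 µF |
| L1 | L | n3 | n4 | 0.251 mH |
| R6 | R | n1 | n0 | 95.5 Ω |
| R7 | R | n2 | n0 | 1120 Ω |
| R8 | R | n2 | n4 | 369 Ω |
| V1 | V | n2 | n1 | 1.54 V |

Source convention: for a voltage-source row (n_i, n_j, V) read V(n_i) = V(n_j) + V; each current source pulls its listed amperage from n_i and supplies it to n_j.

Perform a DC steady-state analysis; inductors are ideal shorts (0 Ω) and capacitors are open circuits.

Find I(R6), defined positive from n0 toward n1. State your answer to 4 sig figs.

Element admittances at DC:
  Y(R1) = 0.0003623 S between n3,n1
  Y(R2) = 0.4348 S between n0,n3
  Y(R3) = 0.4082 S between n2,n4
  I1: injects 0.0488 A into n1 (from n4)
  Y(C1) = 0.000 S between n2,n0
  Y(R4) = 0.1220 S between n2,n0
  Y(R5) = 0.0001669 S between n3,n4
  Y(C2) = 0.000 S between n4,n3
  L1: short n3↔n4 (DC inductor)
  Y(R6) = 0.01047 S between n1,n0
  Y(R7) = 0.0008929 S between n2,n0
  Y(R8) = 0.002710 S between n2,n4
  V1: constraint V(n2)−V(n1) = 1.54
Assemble and solve the 6×6 MNA system:
  V(n1)=-1.420  V(n2)=0.1204  V(n3)=0.0001758  V(n4)=0.0001758
  i(L1)=-0.0005909  i(V1)=-0.06418

0.01487 A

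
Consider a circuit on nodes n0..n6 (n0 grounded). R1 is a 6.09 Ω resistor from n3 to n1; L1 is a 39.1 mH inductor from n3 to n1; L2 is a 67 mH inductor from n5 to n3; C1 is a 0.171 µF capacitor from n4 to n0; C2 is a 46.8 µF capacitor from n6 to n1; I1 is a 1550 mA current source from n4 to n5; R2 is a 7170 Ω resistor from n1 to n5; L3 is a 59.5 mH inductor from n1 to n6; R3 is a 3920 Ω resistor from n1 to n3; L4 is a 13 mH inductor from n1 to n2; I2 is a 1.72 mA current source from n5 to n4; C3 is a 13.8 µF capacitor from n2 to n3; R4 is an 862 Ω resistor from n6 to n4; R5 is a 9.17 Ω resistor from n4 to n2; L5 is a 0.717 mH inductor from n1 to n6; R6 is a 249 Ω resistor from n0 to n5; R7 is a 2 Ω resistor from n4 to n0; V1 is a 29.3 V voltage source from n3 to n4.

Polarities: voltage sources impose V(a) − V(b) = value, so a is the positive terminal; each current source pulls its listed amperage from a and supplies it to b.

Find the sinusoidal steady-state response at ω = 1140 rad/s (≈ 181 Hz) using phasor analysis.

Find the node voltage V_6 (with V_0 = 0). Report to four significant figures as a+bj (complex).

Element admittances at ω=1140 rad/s:
  Y(R1) = 0.1642+0.000j S between n3,n1
  Y(L1) = 0.000-0.02243j S between n3,n1
  Y(L2) = 0.000-0.01309j S between n5,n3
  Y(C1) = 0.000+0.0001949j S between n4,n0
  Y(C2) = 0.000+0.05335j S between n6,n1
  I1: injects 1.55 A into n5 (from n4)
  Y(R2) = 0.0001395+0.000j S between n1,n5
  Y(L3) = 0.000-0.01474j S between n1,n6
  Y(R3) = 0.0002551+0.000j S between n1,n3
  Y(L4) = 0.000-0.06748j S between n1,n2
  I2: injects 0.00172 A into n4 (from n5)
  Y(C3) = 0.000+0.01573j S between n2,n3
  Y(R4) = 0.001160+0.000j S between n6,n4
  Y(R5) = 0.1091+0.000j S between n4,n2
  Y(L5) = 0.000-1.223j S between n1,n6
  Y(R6) = 0.004016+0.000j S between n0,n5
  Y(R7) = 0.5000+0.000j S between n4,n0
  V1: constraint V(n3)−V(n4) = 29.3
Assemble and solve the 7×7 MNA system:
  V(n1)=22.67+5.084j  V(n2)=6.396-7.627j  V(n3)=28.82-0.7921j  V(n4)=-0.4828-0.7921j  V(n5)=60.07+98.64j  V(n6)=22.67+5.061j
  i(V1)=0.5300+0.3424j

22.67+5.061j V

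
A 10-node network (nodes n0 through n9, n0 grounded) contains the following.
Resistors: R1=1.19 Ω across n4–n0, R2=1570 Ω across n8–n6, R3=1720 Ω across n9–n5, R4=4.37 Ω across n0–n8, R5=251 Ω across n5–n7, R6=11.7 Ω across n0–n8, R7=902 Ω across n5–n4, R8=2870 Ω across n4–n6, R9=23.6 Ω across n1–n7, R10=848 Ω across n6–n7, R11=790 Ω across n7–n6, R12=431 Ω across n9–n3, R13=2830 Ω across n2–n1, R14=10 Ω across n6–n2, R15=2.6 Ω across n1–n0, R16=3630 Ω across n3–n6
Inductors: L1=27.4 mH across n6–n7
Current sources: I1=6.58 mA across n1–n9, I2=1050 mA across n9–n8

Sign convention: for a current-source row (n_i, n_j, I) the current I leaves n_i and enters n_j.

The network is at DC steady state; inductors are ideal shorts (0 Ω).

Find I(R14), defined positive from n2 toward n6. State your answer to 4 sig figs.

MNA unknowns: 9 node voltages V₁..V_9 plus 1 source current (L1)
R1: Y=0.8403 on G[4,0]
R2: Y=0.0006369 on G[8,6]
R3: Y=0.0005814 on G[9,5]
R4: Y=0.2288 on G[0,8]
R5: Y=0.003984 on G[5,7]
R6: Y=0.08547 on G[0,8]
R7: Y=0.001109 on G[5,4]
R8: Y=0.0003484 on G[4,6]
R9: Y=0.04237 on G[1,7]
L1: row V6−V7=0, i_L1 at 6,7
R10: Y=0.001179 on G[6,7]
R11: Y=0.001266 on G[7,6]
R12: Y=0.002320 on G[9,3]
I1: z[1]−=0.00658, z[9]+=0.00658
R13: Y=0.0003534 on G[2,1]
R14: Y=0.1000 on G[6,2]
R15: Y=0.3846 on G[1,0]
R16: Y=0.0002755 on G[3,6]
I2: z[9]−=1.05, z[8]+=1.05
solve → V1=-2.217, V2=-21.96, V3=-1233, V4=-0.2154, V5=-156.6, V6=-22.03, V7=-22.03, V8=3.289, V9=-1377
aux → i_L1=-0.3030

0.006975 A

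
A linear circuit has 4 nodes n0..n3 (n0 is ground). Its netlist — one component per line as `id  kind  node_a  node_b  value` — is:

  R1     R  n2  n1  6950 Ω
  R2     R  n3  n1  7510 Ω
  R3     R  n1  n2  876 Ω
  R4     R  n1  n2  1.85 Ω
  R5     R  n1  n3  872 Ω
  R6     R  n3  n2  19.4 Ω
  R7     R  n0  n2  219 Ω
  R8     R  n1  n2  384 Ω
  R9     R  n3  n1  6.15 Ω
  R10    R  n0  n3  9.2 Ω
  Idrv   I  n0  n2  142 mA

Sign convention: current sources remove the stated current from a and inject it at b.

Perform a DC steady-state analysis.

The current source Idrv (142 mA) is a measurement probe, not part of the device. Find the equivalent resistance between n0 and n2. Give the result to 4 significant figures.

Element admittances at DC:
  Y(R1) = 0.0001439 S between n2,n1
  Y(R2) = 0.0001332 S between n3,n1
  Y(R3) = 0.001142 S between n1,n2
  Y(R4) = 0.5405 S between n1,n2
  Y(R5) = 0.001147 S between n1,n3
  Y(R6) = 0.05155 S between n3,n2
  Y(R7) = 0.004566 S between n0,n2
  Y(R8) = 0.002604 S between n1,n2
  Y(R9) = 0.1626 S between n3,n1
  Y(R10) = 0.1087 S between n0,n3
  Idrv: injects 0.142 A into n2 (from n0)
Assemble and solve the 3×3 MNA system:
  V(n1)=1.799  V(n2)=1.973  V(n3)=1.224

R_eq = 13.89 Ω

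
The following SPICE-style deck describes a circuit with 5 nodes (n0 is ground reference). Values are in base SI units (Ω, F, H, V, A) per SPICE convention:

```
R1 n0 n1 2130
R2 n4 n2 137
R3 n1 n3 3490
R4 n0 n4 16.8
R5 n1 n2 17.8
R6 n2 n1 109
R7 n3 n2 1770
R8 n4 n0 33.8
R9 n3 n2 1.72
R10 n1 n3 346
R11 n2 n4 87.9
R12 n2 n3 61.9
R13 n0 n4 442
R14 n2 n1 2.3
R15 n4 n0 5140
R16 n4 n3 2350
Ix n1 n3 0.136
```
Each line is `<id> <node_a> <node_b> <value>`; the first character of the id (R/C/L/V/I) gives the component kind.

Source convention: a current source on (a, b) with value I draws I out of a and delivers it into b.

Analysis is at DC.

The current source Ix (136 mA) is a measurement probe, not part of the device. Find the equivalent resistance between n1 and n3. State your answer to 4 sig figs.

MNA unknowns: 4 node voltages V₁..V_4
R1: Y=0.0004695 on G[0,1]
R2: Y=0.007299 on G[4,2]
R3: Y=0.0002865 on G[1,3]
R4: Y=0.05952 on G[0,4]
R5: Y=0.05618 on G[1,2]
R6: Y=0.009174 on G[2,1]
R7: Y=0.0005650 on G[3,2]
R8: Y=0.02959 on G[4,0]
R9: Y=0.5814 on G[3,2]
R10: Y=0.002890 on G[1,3]
R11: Y=0.01138 on G[2,4]
R12: Y=0.01616 on G[2,3]
R13: Y=0.002262 on G[0,4]
R14: Y=0.4348 on G[2,1]
R15: Y=0.0001946 on G[4,0]
R16: Y=0.0004255 on G[4,3]
Ix: z[1]−=0.136, z[3]+=0.136
solve → V1=-0.2657, V2=0.002888, V3=0.2275, V4=0.001362

R_eq = 3.626 Ω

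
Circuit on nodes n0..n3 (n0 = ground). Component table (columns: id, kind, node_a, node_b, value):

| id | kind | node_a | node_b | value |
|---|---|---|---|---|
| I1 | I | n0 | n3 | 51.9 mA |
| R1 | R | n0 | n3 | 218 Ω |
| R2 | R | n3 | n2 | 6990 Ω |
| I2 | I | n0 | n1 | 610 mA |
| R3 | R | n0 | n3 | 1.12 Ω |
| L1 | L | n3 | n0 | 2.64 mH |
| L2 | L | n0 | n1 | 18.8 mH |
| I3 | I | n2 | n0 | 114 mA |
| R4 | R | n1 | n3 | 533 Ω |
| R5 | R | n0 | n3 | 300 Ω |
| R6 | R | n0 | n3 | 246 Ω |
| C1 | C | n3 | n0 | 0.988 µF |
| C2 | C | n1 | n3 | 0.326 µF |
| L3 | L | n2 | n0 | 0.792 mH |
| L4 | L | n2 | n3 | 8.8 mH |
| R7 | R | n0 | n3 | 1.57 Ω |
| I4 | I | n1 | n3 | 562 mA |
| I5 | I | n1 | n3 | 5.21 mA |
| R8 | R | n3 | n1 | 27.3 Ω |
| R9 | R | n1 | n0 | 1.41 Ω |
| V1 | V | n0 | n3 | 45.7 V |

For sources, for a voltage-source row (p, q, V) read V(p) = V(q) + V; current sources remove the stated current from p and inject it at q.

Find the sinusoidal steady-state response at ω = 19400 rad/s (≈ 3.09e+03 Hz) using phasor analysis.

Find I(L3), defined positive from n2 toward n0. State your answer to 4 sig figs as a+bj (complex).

Apply KCL at each of the 3 non-ground nodes and solve the resulting linear system.
Node n1: branches {I2, L2, R4, C2, I4, I5, R8, R9} → V_1 = -2.298-0.3755j
Node n2: branches {R2, I3, L3, L4} → V_2 = -3.777-1.692j
Node n3: branches {I1, R1, R2, R3, L1, R4, R5, R6, C1, C2, L4, R7, I4, I5, R8, V1} → V_3 = -45.70+0.000j
Source currents: i(V1)=-72.75+0.002136j

-0.1101+0.2458j A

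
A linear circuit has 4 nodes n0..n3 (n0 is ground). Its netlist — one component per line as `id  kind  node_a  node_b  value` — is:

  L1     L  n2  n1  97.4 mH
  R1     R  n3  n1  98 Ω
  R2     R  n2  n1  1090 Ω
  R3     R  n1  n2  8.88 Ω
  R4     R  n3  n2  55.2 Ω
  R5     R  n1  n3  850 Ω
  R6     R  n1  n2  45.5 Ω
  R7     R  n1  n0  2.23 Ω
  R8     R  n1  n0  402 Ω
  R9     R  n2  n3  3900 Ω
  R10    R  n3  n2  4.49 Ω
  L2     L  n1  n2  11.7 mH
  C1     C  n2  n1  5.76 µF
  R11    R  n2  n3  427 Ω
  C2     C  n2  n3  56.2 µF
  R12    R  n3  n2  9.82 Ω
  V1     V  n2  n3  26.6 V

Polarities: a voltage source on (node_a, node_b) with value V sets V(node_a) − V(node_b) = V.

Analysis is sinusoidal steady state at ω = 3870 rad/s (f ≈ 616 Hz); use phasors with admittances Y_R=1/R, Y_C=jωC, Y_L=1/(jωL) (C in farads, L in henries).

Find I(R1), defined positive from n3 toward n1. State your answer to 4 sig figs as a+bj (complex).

-0.2504+0.0003502j A

Element admittances at ω=3870 rad/s:
  Y(L1) = 0.000-0.002653j S between n2,n1
  Y(R1) = 0.01020+0.000j S between n3,n1
  Y(R2) = 0.0009174+0.000j S between n2,n1
  Y(R3) = 0.1126+0.000j S between n1,n2
  Y(R4) = 0.01812+0.000j S between n3,n2
  Y(R5) = 0.001176+0.000j S between n1,n3
  Y(R6) = 0.02198+0.000j S between n1,n2
  Y(R7) = 0.4484+0.000j S between n1,n0
  Y(R8) = 0.002488+0.000j S between n1,n0
  Y(R9) = 0.0002564+0.000j S between n2,n3
  Y(R10) = 0.2227+0.000j S between n3,n2
  Y(L2) = 0.000-0.02209j S between n1,n2
  Y(C1) = 0.000+0.02229j S between n2,n1
  Y(R11) = 0.002342+0.000j S between n2,n3
  Y(C2) = 0.000+0.2175j S between n2,n3
  Y(R12) = 0.1018+0.000j S between n3,n2
  V1: constraint V(n2)−V(n3) = 26.6
Assemble and solve the 4×4 MNA system:
  V(n1)=0.000+0.000j  V(n2)=2.060+0.03432j  V(n3)=-24.54+0.03432j
  i(V1)=-9.463-5.785j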